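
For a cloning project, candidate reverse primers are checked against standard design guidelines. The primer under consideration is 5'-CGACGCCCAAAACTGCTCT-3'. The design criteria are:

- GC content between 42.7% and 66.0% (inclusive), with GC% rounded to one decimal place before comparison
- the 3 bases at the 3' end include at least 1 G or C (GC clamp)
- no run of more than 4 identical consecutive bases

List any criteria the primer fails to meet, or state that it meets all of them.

Base counts: A=5, T=3, G=3, C=8 (length 19).
GC content: GC 11/19 = 57.9% ✓
GC clamp: 3' end TCT has 1 G/C ✓
homopolymer run: longest run = 4 ✓

Meets all criteria.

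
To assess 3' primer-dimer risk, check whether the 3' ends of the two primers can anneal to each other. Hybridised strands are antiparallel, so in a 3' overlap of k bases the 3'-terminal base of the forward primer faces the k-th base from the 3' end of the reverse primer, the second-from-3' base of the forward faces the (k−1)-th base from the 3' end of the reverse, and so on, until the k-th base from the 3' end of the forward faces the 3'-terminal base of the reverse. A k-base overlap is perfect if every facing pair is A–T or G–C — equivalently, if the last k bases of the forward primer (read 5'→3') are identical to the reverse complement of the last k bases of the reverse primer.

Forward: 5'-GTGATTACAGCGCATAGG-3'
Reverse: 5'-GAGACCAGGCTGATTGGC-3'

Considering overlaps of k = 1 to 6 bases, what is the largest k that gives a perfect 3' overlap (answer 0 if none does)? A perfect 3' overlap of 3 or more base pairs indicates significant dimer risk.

Longest perfect overlap: 1 complementary base pair; below the dimer-risk threshold (threshold 3).

Last 6 bases (5'→3') — forward …CATAGG, reverse …ATTGGC.
Reverse complement of the reverse primer's last 6 bases: GCCAAT; its first k bases are the reverse complement of the reverse primer's last k bases, so a perfect k-base overlap needs the forward primer's last k bases to equal them.
Comparing (forward last k vs required): k=1: G vs G ✓; k=2: GG vs GC ✗; k=3: AGG vs GCC ✗; k=4: TAGG vs GCCA ✗; k=5: ATAGG vs GCCAA ✗; k=6: CATAGG vs GCCAAT ✗.
Only k = 1 is perfect, so the longest perfect 3' overlap is 1.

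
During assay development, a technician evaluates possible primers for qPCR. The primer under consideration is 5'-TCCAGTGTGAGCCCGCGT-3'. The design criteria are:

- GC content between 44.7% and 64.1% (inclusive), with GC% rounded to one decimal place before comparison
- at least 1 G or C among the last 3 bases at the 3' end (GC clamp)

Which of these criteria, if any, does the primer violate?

Base counts: A=2, T=4, G=6, C=6 (length 18).
GC content: GC 12/18 = 66.7%, outside 44.7–64.1% ✗
GC clamp: 3' end CGT has 2 G/C ✓

Fails: GC content.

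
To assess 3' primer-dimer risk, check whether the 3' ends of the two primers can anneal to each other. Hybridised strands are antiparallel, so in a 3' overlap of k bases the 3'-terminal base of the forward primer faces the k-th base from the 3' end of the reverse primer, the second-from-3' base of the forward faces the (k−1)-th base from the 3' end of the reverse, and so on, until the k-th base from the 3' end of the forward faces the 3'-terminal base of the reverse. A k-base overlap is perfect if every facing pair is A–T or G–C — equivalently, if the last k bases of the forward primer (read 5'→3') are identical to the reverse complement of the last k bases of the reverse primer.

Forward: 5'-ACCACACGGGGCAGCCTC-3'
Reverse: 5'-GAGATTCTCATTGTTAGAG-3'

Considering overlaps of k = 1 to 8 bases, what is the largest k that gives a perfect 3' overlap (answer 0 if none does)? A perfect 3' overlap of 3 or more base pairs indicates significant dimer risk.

Last 8 bases (5'→3') — forward …GCAGCCTC, reverse …TGTTAGAG.
Reverse complement of the reverse primer's last 8 bases: CTCTAACA; its first k bases are the reverse complement of the reverse primer's last k bases, so a perfect k-base overlap needs the forward primer's last k bases to equal them.
Comparing (forward last k vs required): k=1: C vs C ✓; k=2: TC vs CT ✗; k=3: CTC vs CTC ✓; k=4: CCTC vs CTCT ✗; k=5: GCCTC vs CTCTA ✗; k=6: AGCCTC vs CTCTAA ✗; k=7: CAGCCTC vs CTCTAAC ✗; k=8: GCAGCCTC vs CTCTAACA ✗.
Perfect overlaps at k = 1, 3; the largest is 3.

Longest perfect overlap: 3 complementary base pairs; significant dimer risk (threshold 3).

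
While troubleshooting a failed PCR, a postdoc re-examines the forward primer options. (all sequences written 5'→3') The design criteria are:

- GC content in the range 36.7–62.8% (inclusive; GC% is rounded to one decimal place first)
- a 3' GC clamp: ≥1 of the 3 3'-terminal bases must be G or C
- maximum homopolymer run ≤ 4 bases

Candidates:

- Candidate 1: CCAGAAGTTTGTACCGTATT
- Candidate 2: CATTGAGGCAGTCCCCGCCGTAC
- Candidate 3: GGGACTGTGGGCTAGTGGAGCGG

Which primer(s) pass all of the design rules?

Candidate 1 (20 nt, A=5 T=7 G=4 C=4): GC 8/20 = 40.0% ✓; 3' end ATT has 0 G/C, need ≥1 ✗; longest run = 3 ✓ — fails.
Candidate 2 (23 nt, A=4 T=4 G=6 C=9): GC 15/23 = 65.2%, outside 36.7–62.8% ✗; 3' end TAC has 1 G/C ✓; longest run = 4 ✓ — fails.
Candidate 3 (23 nt, A=3 T=4 G=13 C=3): GC 16/23 = 69.6%, outside 36.7–62.8% ✗; 3' end CGG has 3 G/C ✓; longest run = 3 ✓ — fails.

None of the candidates satisfy all criteria.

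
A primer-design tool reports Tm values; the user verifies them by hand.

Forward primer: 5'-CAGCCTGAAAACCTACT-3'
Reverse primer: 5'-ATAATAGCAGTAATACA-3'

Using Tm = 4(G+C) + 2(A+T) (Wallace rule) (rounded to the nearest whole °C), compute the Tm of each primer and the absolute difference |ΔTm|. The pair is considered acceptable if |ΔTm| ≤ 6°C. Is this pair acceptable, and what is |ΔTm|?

|ΔTm| = 8°C; the pair is not acceptable.

Forward: A=6 T=3 G=2 C=6 → Tm = 2·9 + 4·8 = 50°C.
Reverse: A=9 T=4 G=2 C=2 → Tm = 2·13 + 4·4 = 42°C.
|ΔTm| = |50 − 42| = 8°C, > 6°C.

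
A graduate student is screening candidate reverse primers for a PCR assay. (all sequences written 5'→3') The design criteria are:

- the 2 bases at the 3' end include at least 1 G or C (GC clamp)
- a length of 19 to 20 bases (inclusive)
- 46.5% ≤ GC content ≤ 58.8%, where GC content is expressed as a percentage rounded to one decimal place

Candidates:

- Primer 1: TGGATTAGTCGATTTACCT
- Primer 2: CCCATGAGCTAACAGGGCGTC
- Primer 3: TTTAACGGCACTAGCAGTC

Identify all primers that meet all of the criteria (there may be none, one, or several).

Primer 1 (19 nt, A=4 T=8 G=4 C=3): 3' end CT has 1 G/C ✓; length 19 ✓; GC 7/19 = 36.8%, outside 46.5–58.8% ✗ — fails.
Primer 2 (21 nt, A=5 T=3 G=6 C=7): 3' end TC has 1 G/C ✓; length 21, outside 19–20 ✗; GC 13/21 = 61.9%, outside 46.5–58.8% ✗ — fails.
Primer 3 (19 nt, A=5 T=5 G=4 C=5): 3' end TC has 1 G/C ✓; length 19 ✓; GC 9/19 = 47.4% ✓ — passes.

Primer 3 only.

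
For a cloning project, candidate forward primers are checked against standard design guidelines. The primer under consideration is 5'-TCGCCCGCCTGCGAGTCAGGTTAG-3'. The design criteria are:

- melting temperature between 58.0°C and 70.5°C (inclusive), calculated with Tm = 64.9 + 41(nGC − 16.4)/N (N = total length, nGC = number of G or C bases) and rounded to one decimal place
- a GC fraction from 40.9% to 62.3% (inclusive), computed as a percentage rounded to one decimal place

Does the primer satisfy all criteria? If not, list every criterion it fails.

Base counts: A=3, T=5, G=8, C=8 (length 24).
Tm: Tm = 64.9 + 41·(16 − 16.4)/24 = 64.2°C ✓
GC content: GC 16/24 = 66.7%, outside 40.9–62.3% ✗

Fails: GC content.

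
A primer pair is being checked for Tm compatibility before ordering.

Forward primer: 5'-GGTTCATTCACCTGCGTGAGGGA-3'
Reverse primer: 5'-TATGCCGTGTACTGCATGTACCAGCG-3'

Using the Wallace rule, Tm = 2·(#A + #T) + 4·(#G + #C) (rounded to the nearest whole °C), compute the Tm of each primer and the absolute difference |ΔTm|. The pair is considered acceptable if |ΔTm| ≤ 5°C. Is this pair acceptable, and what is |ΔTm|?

Forward: A=4 T=6 G=8 C=5 → Tm = 2·10 + 4·13 = 72°C.
Reverse: A=5 T=7 G=7 C=7 → Tm = 2·12 + 4·14 = 80°C.
|ΔTm| = |72 − 80| = 8°C, > 5°C.

|ΔTm| = 8°C; the pair is not acceptable.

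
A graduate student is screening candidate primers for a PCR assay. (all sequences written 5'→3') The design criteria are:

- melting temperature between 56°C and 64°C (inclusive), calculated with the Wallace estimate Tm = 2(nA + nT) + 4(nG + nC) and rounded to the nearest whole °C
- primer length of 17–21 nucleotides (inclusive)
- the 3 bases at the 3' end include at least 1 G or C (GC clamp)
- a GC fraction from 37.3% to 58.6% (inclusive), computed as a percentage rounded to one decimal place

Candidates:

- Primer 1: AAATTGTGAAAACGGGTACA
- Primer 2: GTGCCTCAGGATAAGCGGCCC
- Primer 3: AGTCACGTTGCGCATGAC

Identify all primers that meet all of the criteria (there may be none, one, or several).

Primer 1 (20 nt, A=9 T=4 G=5 C=2): Tm = 2·13 + 4·7 = 54°C, outside 56–64°C ✗; length 20 ✓; 3' end ACA has 1 G/C ✓; GC 7/20 = 35.0%, outside 37.3–58.6% ✗ — fails.
Primer 2 (21 nt, A=4 T=3 G=7 C=7): Tm = 2·7 + 4·14 = 70°C, outside 56–64°C ✗; length 21 ✓; 3' end CCC has 3 G/C ✓; GC 14/21 = 66.7%, outside 37.3–58.6% ✗ — fails.
Primer 3 (18 nt, A=4 T=4 G=5 C=5): Tm = 2·8 + 4·10 = 56°C ✓; length 18 ✓; 3' end GAC has 2 G/C ✓; GC 10/18 = 55.6% ✓ — passes.

Primer 3 only.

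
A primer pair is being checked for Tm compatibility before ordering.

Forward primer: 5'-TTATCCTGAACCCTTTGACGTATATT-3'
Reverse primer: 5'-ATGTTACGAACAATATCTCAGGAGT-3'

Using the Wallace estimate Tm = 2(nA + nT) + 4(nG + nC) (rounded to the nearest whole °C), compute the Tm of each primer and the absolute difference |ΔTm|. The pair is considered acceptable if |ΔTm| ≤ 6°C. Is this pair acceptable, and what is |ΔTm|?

Forward: A=6 T=11 G=3 C=6 → Tm = 2·17 + 4·9 = 70°C.
Reverse: A=9 T=7 G=5 C=4 → Tm = 2·16 + 4·9 = 68°C.
|ΔTm| = |70 − 68| = 2°C, ≤ 6°C.

|ΔTm| = 2°C; the pair is acceptable.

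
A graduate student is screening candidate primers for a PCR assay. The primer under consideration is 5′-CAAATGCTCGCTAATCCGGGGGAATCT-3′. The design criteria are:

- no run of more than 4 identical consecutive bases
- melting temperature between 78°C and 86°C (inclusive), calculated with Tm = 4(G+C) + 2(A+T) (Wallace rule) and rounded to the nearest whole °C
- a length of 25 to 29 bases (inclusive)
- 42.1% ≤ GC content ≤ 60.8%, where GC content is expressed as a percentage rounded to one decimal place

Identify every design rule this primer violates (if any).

Fails: homopolymer run.

Base counts: A=7, T=6, G=7, C=7 (length 27).
homopolymer run: longest run = 5, exceeds 4 ✗
Tm: Tm = 2·13 + 4·14 = 82°C ✓
length: length 27 ✓
GC content: GC 14/27 = 51.9% ✓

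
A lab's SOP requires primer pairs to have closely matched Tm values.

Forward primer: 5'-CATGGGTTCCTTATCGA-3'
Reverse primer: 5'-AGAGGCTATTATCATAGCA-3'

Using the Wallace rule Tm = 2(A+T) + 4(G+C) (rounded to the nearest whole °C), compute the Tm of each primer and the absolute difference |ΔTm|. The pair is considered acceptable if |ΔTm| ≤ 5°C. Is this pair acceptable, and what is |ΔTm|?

|ΔTm| = 2°C; the pair is acceptable.

Forward: A=3 T=6 G=4 C=4 → Tm = 2·9 + 4·8 = 50°C.
Reverse: A=7 T=5 G=4 C=3 → Tm = 2·12 + 4·7 = 52°C.
|ΔTm| = |50 − 52| = 2°C, ≤ 5°C.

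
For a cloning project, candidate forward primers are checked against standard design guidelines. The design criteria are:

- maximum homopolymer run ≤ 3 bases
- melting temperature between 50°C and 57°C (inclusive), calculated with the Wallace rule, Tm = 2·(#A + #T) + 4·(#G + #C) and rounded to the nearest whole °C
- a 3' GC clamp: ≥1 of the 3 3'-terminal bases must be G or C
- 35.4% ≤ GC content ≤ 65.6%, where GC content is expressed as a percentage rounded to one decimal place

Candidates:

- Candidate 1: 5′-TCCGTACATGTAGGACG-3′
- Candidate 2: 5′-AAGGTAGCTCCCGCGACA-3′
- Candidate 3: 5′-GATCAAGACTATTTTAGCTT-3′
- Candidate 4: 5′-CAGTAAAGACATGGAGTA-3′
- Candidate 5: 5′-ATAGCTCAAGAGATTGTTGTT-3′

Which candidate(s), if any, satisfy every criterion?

Candidate 1 (17 nt, A=4 T=4 G=5 C=4): longest run = 2 ✓; Tm = 2·8 + 4·9 = 52°C ✓; 3' end ACG has 2 G/C ✓; GC 9/17 = 52.9% ✓ — passes.
Candidate 2 (18 nt, A=5 T=2 G=5 C=6): longest run = 3 ✓; Tm = 2·7 + 4·11 = 58°C, outside 50–57°C ✗; 3' end ACA has 1 G/C ✓; GC 11/18 = 61.1% ✓ — fails.
Candidate 3 (20 nt, A=6 T=8 G=3 C=3): longest run = 4, exceeds 3 ✗; Tm = 2·14 + 4·6 = 52°C ✓; 3' end CTT has 1 G/C ✓; GC 6/20 = 30.0%, outside 35.4–65.6% ✗ — fails.
Candidate 4 (18 nt, A=8 T=3 G=5 C=2): longest run = 3 ✓; Tm = 2·11 + 4·7 = 50°C ✓; 3' end GTA has 1 G/C ✓; GC 7/18 = 38.9% ✓ — passes.
Candidate 5 (21 nt, A=6 T=8 G=5 C=2): longest run = 2 ✓; Tm = 2·14 + 4·7 = 56°C ✓; 3' end GTT has 1 G/C ✓; GC 7/21 = 33.3%, outside 35.4–65.6% ✗ — fails.

Candidate 1 and Candidate 4.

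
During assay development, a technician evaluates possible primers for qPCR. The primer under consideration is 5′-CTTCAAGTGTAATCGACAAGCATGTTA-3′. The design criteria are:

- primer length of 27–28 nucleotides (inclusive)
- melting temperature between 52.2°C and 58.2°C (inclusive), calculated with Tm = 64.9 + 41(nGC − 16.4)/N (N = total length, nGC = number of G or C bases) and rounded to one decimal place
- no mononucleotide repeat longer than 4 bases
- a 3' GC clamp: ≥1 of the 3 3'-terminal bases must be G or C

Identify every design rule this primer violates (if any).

Fails: GC clamp.

Base counts: A=9, T=8, G=5, C=5 (length 27).
length: length 27 ✓
Tm: Tm = 64.9 + 41·(10 − 16.4)/27 = 55.2°C ✓
homopolymer run: longest run = 2 ✓
GC clamp: 3' end TTA has 0 G/C, need ≥1 ✗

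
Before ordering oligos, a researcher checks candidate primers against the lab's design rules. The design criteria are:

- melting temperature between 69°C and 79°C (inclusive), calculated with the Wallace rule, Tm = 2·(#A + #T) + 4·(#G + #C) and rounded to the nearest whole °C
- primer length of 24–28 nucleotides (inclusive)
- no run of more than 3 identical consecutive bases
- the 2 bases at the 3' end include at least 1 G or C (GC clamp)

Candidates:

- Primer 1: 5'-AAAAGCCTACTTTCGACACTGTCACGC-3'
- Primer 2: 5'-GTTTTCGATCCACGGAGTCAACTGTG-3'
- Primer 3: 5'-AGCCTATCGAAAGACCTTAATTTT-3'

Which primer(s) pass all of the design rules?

Primer 1 (27 nt, A=8 T=6 G=4 C=9): Tm = 2·14 + 4·13 = 80°C, outside 69–79°C ✗; length 27 ✓; longest run = 4, exceeds 3 ✗; 3' end GC has 2 G/C ✓ — fails.
Primer 2 (26 nt, A=5 T=8 G=7 C=6): Tm = 2·13 + 4·13 = 78°C ✓; length 26 ✓; longest run = 4, exceeds 3 ✗; 3' end TG has 1 G/C ✓ — fails.
Primer 3 (24 nt, A=8 T=8 G=3 C=5): Tm = 2·16 + 4·8 = 64°C, outside 69–79°C ✗; length 24 ✓; longest run = 4, exceeds 3 ✗; 3' end TT has 0 G/C, need ≥1 ✗ — fails.

None of the candidates satisfy all criteria.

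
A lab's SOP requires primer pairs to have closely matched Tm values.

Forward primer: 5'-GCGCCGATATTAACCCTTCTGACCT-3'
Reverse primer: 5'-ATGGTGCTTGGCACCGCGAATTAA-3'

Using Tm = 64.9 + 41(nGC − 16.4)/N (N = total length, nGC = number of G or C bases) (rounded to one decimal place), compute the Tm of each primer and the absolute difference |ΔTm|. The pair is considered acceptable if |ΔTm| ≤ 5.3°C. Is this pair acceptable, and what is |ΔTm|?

Forward: G+C = 13, N = 25 → Tm = 64.9 + 41·(13 − 16.4)/25 = 59.3°C.
Reverse: G+C = 12, N = 24 → Tm = 64.9 + 41·(12 − 16.4)/24 = 57.4°C.
|ΔTm| = |59.3 − 57.4| = 1.9°C, ≤ 5.3°C.

|ΔTm| = 1.9°C; the pair is acceptable.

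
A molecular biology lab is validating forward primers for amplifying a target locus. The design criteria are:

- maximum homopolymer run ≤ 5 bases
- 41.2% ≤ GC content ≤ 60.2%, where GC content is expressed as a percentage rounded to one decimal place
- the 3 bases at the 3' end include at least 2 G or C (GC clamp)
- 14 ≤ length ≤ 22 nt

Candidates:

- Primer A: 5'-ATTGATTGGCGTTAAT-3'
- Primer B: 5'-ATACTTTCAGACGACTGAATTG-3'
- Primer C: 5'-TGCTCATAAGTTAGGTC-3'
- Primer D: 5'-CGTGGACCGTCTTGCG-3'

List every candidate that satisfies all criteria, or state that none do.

Primer A (16 nt, A=4 T=7 G=4 C=1): longest run = 2 ✓; GC 5/16 = 31.3%, outside 41.2–60.2% ✗; 3' end AAT has 0 G/C, need ≥2 ✗; length 16 ✓ — fails.
Primer B (22 nt, A=7 T=7 G=4 C=4): longest run = 3 ✓; GC 8/22 = 36.4%, outside 41.2–60.2% ✗; 3' end TTG has 1 G/C, need ≥2 ✗; length 22 ✓ — fails.
Primer C (17 nt, A=4 T=6 G=4 C=3): longest run = 2 ✓; GC 7/17 = 41.2% ✓; 3' end GTC has 2 G/C ✓; length 17 ✓ — passes.
Primer D (16 nt, A=1 T=4 G=6 C=5): longest run = 2 ✓; GC 11/16 = 68.8%, outside 41.2–60.2% ✗; 3' end GCG has 3 G/C ✓; length 16 ✓ — fails.

Primer C only.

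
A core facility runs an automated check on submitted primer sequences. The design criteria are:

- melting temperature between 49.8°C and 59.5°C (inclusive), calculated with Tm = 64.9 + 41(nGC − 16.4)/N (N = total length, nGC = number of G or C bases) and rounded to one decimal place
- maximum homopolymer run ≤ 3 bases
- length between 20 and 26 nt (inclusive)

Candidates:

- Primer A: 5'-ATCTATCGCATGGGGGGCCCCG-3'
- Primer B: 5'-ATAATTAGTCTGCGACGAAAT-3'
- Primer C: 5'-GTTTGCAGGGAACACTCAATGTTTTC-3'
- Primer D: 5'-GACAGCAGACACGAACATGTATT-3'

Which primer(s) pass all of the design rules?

Primer A (22 nt, A=3 T=4 G=8 C=7): Tm = 64.9 + 41·(15 − 16.4)/22 = 62.3°C, outside 49.8–59.5°C ✗; longest run = 6, exceeds 3 ✗; length 22 ✓ — fails.
Primer B (21 nt, A=8 T=6 G=4 C=3): Tm = 64.9 + 41·(7 − 16.4)/21 = 46.5°C, outside 49.8–59.5°C ✗; longest run = 3 ✓; length 21 ✓ — fails.
Primer C (26 nt, A=6 T=9 G=6 C=5): Tm = 64.9 + 41·(11 − 16.4)/26 = 56.4°C ✓; longest run = 4, exceeds 3 ✗; length 26 ✓ — fails.
Primer D (23 nt, A=9 T=4 G=5 C=5): Tm = 64.9 + 41·(10 − 16.4)/23 = 53.5°C ✓; longest run = 2 ✓; length 23 ✓ — passes.

Primer D only.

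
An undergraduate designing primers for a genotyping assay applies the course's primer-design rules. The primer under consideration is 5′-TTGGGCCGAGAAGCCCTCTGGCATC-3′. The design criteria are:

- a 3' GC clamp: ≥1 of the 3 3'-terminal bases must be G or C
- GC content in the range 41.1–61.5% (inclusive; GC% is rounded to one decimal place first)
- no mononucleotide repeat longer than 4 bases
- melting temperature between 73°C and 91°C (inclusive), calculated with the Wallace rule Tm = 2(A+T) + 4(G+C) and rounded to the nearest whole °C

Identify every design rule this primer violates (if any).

Fails: GC content.

Base counts: A=4, T=5, G=8, C=8 (length 25).
GC clamp: 3' end ATC has 1 G/C ✓
GC content: GC 16/25 = 64.0%, outside 41.1–61.5% ✗
homopolymer run: longest run = 3 ✓
Tm: Tm = 2·9 + 4·16 = 82°C ✓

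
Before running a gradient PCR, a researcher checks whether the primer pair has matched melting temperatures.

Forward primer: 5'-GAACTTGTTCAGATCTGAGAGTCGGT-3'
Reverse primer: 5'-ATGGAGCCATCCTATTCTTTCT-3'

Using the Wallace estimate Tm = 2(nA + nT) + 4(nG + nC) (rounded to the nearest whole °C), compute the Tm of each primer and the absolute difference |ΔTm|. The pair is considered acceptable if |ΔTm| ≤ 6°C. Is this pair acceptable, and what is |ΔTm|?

|ΔTm| = 14°C; the pair is not acceptable.

Forward: A=6 T=8 G=8 C=4 → Tm = 2·14 + 4·12 = 76°C.
Reverse: A=4 T=9 G=3 C=6 → Tm = 2·13 + 4·9 = 62°C.
|ΔTm| = |76 − 62| = 14°C, > 6°C.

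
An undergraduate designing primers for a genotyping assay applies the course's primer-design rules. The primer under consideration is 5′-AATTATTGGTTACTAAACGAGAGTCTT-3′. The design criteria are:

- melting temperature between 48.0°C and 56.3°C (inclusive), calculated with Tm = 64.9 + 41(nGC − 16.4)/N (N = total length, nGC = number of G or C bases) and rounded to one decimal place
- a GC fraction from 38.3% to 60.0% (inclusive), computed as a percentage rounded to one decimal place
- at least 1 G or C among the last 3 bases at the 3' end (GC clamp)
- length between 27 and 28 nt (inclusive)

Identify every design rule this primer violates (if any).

Base counts: A=9, T=10, G=5, C=3 (length 27).
Tm: Tm = 64.9 + 41·(8 − 16.4)/27 = 52.1°C ✓
GC content: GC 8/27 = 29.6%, outside 38.3–60.0% ✗
GC clamp: 3' end CTT has 1 G/C ✓
length: length 27 ✓

Fails: GC content.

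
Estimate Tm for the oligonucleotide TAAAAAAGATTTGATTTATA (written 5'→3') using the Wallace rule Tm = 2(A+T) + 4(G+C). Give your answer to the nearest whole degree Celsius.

44°C

Base counts: A=10, T=8, G=2, C=0 (length 20).
Tm = 2·(10+8) + 4·(2+0) = 2·18 + 4·2 = 36 + 8 = 44°C.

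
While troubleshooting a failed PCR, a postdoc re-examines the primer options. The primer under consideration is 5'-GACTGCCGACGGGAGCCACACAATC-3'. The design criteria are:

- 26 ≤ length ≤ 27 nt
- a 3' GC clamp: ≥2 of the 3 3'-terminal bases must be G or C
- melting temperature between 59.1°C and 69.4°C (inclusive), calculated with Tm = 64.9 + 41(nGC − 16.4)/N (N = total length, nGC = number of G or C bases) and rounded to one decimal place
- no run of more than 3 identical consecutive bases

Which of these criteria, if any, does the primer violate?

Fails: length, GC clamp.

Base counts: A=7, T=2, G=7, C=9 (length 25).
length: length 25, outside 26–27 ✗
GC clamp: 3' end ATC has 1 G/C, need ≥2 ✗
Tm: Tm = 64.9 + 41·(16 − 16.4)/25 = 64.2°C ✓
homopolymer run: longest run = 3 ✓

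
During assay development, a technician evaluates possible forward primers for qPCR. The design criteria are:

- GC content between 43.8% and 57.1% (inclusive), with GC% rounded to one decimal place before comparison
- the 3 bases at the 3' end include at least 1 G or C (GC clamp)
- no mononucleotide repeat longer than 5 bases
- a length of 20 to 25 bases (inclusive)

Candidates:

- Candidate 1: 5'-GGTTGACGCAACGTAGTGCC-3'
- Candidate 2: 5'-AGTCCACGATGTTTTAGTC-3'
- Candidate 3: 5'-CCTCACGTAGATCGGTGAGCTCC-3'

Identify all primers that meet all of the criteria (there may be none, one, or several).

None of the candidates satisfy all criteria.

Candidate 1 (20 nt, A=4 T=4 G=7 C=5): GC 12/20 = 60.0%, outside 43.8–57.1% ✗; 3' end GCC has 3 G/C ✓; longest run = 2 ✓; length 20 ✓ — fails.
Candidate 2 (19 nt, A=4 T=7 G=4 C=4): GC 8/19 = 42.1%, outside 43.8–57.1% ✗; 3' end GTC has 2 G/C ✓; longest run = 4 ✓; length 19, outside 20–25 ✗ — fails.
Candidate 3 (23 nt, A=4 T=5 G=6 C=8): GC 14/23 = 60.9%, outside 43.8–57.1% ✗; 3' end TCC has 2 G/C ✓; longest run = 2 ✓; length 23 ✓ — fails.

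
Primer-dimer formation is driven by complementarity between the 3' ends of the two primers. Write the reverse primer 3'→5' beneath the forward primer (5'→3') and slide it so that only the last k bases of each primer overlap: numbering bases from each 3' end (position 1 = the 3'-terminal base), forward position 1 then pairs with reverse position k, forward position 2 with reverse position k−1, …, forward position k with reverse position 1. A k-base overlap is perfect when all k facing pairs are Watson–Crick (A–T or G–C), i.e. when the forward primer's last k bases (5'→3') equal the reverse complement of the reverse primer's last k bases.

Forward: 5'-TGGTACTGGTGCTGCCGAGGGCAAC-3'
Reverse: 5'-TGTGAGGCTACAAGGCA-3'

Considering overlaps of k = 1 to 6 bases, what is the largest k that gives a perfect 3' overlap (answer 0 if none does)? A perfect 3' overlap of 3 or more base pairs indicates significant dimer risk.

Longest perfect overlap: 0 complementary base pairs; below the dimer-risk threshold (threshold 3).

Last 6 bases (5'→3') — forward …GGCAAC, reverse …AAGGCA.
Reverse complement of the reverse primer's last 6 bases: TGCCTT; its first k bases are the reverse complement of the reverse primer's last k bases, so a perfect k-base overlap needs the forward primer's last k bases to equal them.
Comparing (forward last k vs required): k=1: C vs T ✗; k=2: AC vs TG ✗; k=3: AAC vs TGC ✗; k=4: CAAC vs TGCC ✗; k=5: GCAAC vs TGCCT ✗; k=6: GGCAAC vs TGCCTT ✗.
No overlap length from 1 to 6 is perfect, so the longest perfect 3' overlap is 0.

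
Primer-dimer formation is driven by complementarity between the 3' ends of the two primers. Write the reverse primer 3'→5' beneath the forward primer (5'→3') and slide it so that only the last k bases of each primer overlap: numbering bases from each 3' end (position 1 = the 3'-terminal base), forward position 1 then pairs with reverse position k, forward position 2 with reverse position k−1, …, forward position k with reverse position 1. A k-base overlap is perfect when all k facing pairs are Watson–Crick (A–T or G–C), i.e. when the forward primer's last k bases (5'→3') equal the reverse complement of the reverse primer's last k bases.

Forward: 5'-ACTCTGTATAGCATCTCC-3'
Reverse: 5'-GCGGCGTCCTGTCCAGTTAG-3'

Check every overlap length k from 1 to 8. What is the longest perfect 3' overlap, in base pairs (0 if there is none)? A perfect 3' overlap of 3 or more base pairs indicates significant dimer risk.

Last 8 bases (5'→3') — forward …GCATCTCC, reverse …CCAGTTAG.
Reverse complement of the reverse primer's last 8 bases: CTAACTGG; its first k bases are the reverse complement of the reverse primer's last k bases, so a perfect k-base overlap needs the forward primer's last k bases to equal them.
Comparing (forward last k vs required): k=1: C vs C ✓; k=2: CC vs CT ✗; k=3: TCC vs CTA ✗; k=4: CTCC vs CTAA ✗; k=5: TCTCC vs CTAAC ✗; k=6: ATCTCC vs CTAACT ✗; k=7: CATCTCC vs CTAACTG ✗; k=8: GCATCTCC vs CTAACTGG ✗.
Only k = 1 is perfect, so the longest perfect 3' overlap is 1.

Longest perfect overlap: 1 complementary base pair; below the dimer-risk threshold (threshold 3).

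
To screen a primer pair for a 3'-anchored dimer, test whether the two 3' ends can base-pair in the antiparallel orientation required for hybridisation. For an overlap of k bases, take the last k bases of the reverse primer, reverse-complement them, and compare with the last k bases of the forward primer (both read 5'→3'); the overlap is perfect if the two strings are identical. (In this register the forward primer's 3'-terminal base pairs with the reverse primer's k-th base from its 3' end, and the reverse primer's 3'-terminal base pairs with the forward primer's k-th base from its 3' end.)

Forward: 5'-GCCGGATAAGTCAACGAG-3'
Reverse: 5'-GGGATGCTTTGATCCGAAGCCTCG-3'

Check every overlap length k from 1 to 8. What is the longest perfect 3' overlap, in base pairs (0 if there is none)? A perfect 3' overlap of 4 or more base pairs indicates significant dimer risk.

Last 8 bases (5'→3') — forward …TCAACGAG, reverse …AAGCCTCG.
Reverse complement of the reverse primer's last 8 bases: CGAGGCTT; its first k bases are the reverse complement of the reverse primer's last k bases, so a perfect k-base overlap needs the forward primer's last k bases to equal them.
Comparing (forward last k vs required): k=1: G vs C ✗; k=2: AG vs CG ✗; k=3: GAG vs CGA ✗; k=4: CGAG vs CGAG ✓; k=5: ACGAG vs CGAGG ✗; k=6: AACGAG vs CGAGGC ✗; k=7: CAACGAG vs CGAGGCT ✗; k=8: TCAACGAG vs CGAGGCTT ✗.
Only k = 4 is perfect, so the longest perfect 3' overlap is 4.

Longest perfect overlap: 4 complementary base pairs; significant dimer risk (threshold 4).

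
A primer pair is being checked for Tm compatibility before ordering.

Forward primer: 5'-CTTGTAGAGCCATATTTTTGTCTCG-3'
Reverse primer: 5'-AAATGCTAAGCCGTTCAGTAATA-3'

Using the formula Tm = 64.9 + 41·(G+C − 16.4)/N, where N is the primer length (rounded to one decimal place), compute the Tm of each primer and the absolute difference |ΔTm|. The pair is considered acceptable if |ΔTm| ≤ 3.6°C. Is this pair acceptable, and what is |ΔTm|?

|ΔTm| = 4.5°C; the pair is not acceptable.

Forward: G+C = 10, N = 25 → Tm = 64.9 + 41·(10 − 16.4)/25 = 54.4°C.
Reverse: G+C = 8, N = 23 → Tm = 64.9 + 41·(8 − 16.4)/23 = 49.9°C.
|ΔTm| = |54.4 − 49.9| = 4.5°C, > 3.6°C.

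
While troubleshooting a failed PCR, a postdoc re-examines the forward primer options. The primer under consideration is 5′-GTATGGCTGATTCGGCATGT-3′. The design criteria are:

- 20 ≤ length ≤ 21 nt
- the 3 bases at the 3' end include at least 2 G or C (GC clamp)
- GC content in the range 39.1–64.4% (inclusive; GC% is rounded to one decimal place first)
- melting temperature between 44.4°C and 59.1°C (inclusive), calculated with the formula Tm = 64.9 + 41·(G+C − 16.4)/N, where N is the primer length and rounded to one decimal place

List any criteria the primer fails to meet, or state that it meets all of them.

Fails: GC clamp.

Base counts: A=3, T=7, G=7, C=3 (length 20).
length: length 20 ✓
GC clamp: 3' end TGT has 1 G/C, need ≥2 ✗
GC content: GC 10/20 = 50.0% ✓
Tm: Tm = 64.9 + 41·(10 − 16.4)/20 = 51.8°C ✓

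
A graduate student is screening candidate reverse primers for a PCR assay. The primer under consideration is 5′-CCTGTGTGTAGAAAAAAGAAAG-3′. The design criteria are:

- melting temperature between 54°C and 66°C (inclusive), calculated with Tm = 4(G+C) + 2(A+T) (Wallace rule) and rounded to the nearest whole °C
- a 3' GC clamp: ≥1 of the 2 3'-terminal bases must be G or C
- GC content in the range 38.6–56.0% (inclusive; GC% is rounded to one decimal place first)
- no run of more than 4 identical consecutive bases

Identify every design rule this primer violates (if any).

Base counts: A=10, T=4, G=6, C=2 (length 22).
Tm: Tm = 2·14 + 4·8 = 60°C ✓
GC clamp: 3' end AG has 1 G/C ✓
GC content: GC 8/22 = 36.4%, outside 38.6–56.0% ✗
homopolymer run: longest run = 6, exceeds 4 ✗

Fails: GC content, homopolymer run.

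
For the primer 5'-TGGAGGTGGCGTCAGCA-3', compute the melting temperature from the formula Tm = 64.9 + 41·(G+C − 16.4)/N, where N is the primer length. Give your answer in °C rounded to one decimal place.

51.9°C

Base counts: A=3, T=3, G=8, C=3; G+C = 11, N = 17.
Tm = 64.9 + 41·(11 − 16.4)/17 = 64.9 + -221.40/17 = 51.9°C.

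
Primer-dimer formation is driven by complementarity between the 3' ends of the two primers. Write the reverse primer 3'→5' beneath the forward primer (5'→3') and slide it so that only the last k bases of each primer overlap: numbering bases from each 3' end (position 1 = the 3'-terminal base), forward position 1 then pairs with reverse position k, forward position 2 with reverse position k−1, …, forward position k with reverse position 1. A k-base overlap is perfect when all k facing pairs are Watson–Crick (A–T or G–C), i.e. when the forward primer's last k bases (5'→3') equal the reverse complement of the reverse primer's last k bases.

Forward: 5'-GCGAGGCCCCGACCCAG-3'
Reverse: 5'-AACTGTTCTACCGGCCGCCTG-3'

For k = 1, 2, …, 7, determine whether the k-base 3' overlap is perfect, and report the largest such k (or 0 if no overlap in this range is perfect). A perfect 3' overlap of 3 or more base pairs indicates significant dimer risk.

Last 7 bases (5'→3') — forward …GACCCAG, reverse …CCGCCTG.
Reverse complement of the reverse primer's last 7 bases: CAGGCGG; its first k bases are the reverse complement of the reverse primer's last k bases, so a perfect k-base overlap needs the forward primer's last k bases to equal them.
Comparing (forward last k vs required): k=1: G vs C ✗; k=2: AG vs CA ✗; k=3: CAG vs CAG ✓; k=4: CCAG vs CAGG ✗; k=5: CCCAG vs CAGGC ✗; k=6: ACCCAG vs CAGGCG ✗; k=7: GACCCAG vs CAGGCGG ✗.
Only k = 3 is perfect, so the longest perfect 3' overlap is 3.

Longest perfect overlap: 3 complementary base pairs; significant dimer risk (threshold 3).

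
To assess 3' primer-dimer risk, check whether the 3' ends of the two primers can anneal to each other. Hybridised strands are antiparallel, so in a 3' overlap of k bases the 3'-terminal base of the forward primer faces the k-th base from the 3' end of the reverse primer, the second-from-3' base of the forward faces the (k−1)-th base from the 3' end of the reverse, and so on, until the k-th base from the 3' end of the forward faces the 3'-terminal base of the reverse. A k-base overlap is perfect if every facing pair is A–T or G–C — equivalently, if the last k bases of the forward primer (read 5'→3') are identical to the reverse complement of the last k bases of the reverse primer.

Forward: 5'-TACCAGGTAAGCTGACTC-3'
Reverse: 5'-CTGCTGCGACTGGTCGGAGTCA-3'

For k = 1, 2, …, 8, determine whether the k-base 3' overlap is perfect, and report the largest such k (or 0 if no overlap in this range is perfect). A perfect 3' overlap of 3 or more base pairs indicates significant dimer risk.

Last 8 bases (5'→3') — forward …GCTGACTC, reverse …CGGAGTCA.
Reverse complement of the reverse primer's last 8 bases: TGACTCCG; its first k bases are the reverse complement of the reverse primer's last k bases, so a perfect k-base overlap needs the forward primer's last k bases to equal them.
Comparing (forward last k vs required): k=1: C vs T ✗; k=2: TC vs TG ✗; k=3: CTC vs TGA ✗; k=4: ACTC vs TGAC ✗; k=5: GACTC vs TGACT ✗; k=6: TGACTC vs TGACTC ✓; k=7: CTGACTC vs TGACTCC ✗; k=8: GCTGACTC vs TGACTCCG ✗.
Only k = 6 is perfect, so the longest perfect 3' overlap is 6.

Longest perfect overlap: 6 complementary base pairs; significant dimer risk (threshold 3).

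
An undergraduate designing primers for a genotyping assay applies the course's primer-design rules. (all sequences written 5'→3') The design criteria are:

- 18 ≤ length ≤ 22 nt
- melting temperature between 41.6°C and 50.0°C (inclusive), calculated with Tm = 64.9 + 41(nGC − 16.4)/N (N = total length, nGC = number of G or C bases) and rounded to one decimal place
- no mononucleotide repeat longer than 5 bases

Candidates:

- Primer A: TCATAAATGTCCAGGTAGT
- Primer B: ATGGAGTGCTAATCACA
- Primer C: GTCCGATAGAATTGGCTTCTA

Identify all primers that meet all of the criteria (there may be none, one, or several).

Primer A (19 nt, A=6 T=6 G=4 C=3): length 19 ✓; Tm = 64.9 + 41·(7 − 16.4)/19 = 44.6°C ✓; longest run = 3 ✓ — passes.
Primer B (17 nt, A=6 T=4 G=4 C=3): length 17, outside 18–22 ✗; Tm = 64.9 + 41·(7 − 16.4)/17 = 42.2°C ✓; longest run = 2 ✓ — fails.
Primer C (21 nt, A=5 T=7 G=5 C=4): length 21 ✓; Tm = 64.9 + 41·(9 − 16.4)/21 = 50.5°C, outside 41.6–50.0°C ✗; longest run = 2 ✓ — fails.

Primer A only.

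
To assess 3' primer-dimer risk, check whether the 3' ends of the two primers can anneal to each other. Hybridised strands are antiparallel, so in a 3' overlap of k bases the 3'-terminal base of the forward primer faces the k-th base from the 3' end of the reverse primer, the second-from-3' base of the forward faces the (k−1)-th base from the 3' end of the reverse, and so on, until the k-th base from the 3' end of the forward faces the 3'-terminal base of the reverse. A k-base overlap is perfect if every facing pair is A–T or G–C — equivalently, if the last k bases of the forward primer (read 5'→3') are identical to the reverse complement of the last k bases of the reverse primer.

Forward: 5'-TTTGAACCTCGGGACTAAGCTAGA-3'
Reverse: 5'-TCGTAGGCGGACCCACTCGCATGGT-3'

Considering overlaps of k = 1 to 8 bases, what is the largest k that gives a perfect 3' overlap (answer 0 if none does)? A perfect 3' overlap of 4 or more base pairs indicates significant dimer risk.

Longest perfect overlap: 1 complementary base pair; below the dimer-risk threshold (threshold 4).

Last 8 bases (5'→3') — forward …AAGCTAGA, reverse …CGCATGGT.
Reverse complement of the reverse primer's last 8 bases: ACCATGCG; its first k bases are the reverse complement of the reverse primer's last k bases, so a perfect k-base overlap needs the forward primer's last k bases to equal them.
Comparing (forward last k vs required): k=1: A vs A ✓; k=2: GA vs AC ✗; k=3: AGA vs ACC ✗; k=4: TAGA vs ACCA ✗; k=5: CTAGA vs ACCAT ✗; k=6: GCTAGA vs ACCATG ✗; k=7: AGCTAGA vs ACCATGC ✗; k=8: AAGCTAGA vs ACCATGCG ✗.
Only k = 1 is perfect, so the longest perfect 3' overlap is 1.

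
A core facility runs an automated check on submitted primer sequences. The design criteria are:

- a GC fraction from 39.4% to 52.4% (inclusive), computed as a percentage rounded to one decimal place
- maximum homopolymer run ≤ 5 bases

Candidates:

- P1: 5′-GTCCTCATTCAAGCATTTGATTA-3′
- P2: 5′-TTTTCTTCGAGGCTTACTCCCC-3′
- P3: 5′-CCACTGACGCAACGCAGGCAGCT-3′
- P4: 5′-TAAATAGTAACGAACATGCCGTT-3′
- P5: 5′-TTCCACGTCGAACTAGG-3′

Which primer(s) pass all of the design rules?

P1 (23 nt, A=6 T=9 G=3 C=5): GC 8/23 = 34.8%, outside 39.4–52.4% ✗; longest run = 3 ✓ — fails.
P2 (22 nt, A=2 T=9 G=3 C=8): GC 11/22 = 50.0% ✓; longest run = 4 ✓ — passes.
P3 (23 nt, A=6 T=2 G=6 C=9): GC 15/23 = 65.2%, outside 39.4–52.4% ✗; longest run = 2 ✓ — fails.
P4 (23 nt, A=9 T=6 G=4 C=4): GC 8/23 = 34.8%, outside 39.4–52.4% ✗; longest run = 3 ✓ — fails.
P5 (17 nt, A=4 T=4 G=4 C=5): GC 9/17 = 52.9%, outside 39.4–52.4% ✗; longest run = 2 ✓ — fails.

P2 only.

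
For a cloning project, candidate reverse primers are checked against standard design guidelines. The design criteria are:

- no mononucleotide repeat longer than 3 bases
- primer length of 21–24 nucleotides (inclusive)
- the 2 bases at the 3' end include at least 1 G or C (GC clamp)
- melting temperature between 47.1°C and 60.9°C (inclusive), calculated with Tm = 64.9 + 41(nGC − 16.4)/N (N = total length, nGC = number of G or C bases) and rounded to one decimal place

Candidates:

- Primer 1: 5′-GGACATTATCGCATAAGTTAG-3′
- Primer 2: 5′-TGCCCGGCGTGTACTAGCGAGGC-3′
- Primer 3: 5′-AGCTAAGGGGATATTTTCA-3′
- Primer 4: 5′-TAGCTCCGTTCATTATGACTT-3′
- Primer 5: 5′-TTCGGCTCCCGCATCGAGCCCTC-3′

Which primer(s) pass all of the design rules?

Primer 1 only.

Primer 1 (21 nt, A=7 T=6 G=5 C=3): longest run = 2 ✓; length 21 ✓; 3' end AG has 1 G/C ✓; Tm = 64.9 + 41·(8 − 16.4)/21 = 48.5°C ✓ — passes.
Primer 2 (23 nt, A=3 T=4 G=9 C=7): longest run = 3 ✓; length 23 ✓; 3' end GC has 2 G/C ✓; Tm = 64.9 + 41·(16 − 16.4)/23 = 64.2°C, outside 47.1–60.9°C ✗ — fails.
Primer 3 (19 nt, A=6 T=6 G=5 C=2): longest run = 4, exceeds 3 ✗; length 19, outside 21–24 ✗; 3' end CA has 1 G/C ✓; Tm = 64.9 + 41·(7 − 16.4)/19 = 44.6°C, outside 47.1–60.9°C ✗ — fails.
Primer 4 (21 nt, A=4 T=9 G=3 C=5): longest run = 2 ✓; length 21 ✓; 3' end TT has 0 G/C, need ≥1 ✗; Tm = 64.9 + 41·(8 − 16.4)/21 = 48.5°C ✓ — fails.
Primer 5 (23 nt, A=2 T=5 G=5 C=11): longest run = 3 ✓; length 23 ✓; 3' end TC has 1 G/C ✓; Tm = 64.9 + 41·(16 − 16.4)/23 = 64.2°C, outside 47.1–60.9°C ✗ — fails.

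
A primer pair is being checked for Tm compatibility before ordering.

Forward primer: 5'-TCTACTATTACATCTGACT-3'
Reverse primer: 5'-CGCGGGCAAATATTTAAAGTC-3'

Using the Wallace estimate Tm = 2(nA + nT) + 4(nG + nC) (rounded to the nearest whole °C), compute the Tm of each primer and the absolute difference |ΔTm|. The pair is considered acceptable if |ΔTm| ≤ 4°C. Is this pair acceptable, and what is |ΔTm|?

Forward: A=5 T=8 G=1 C=5 → Tm = 2·13 + 4·6 = 50°C.
Reverse: A=7 T=5 G=5 C=4 → Tm = 2·12 + 4·9 = 60°C.
|ΔTm| = |50 − 60| = 10°C, > 4°C.

|ΔTm| = 10°C; the pair is not acceptable.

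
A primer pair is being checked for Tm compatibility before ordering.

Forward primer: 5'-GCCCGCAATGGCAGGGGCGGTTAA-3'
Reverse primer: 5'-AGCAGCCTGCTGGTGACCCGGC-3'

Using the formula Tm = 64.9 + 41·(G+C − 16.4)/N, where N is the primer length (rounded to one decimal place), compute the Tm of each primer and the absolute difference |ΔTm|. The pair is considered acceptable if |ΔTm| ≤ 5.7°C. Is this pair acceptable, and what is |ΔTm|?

Forward: G+C = 16, N = 24 → Tm = 64.9 + 41·(16 − 16.4)/24 = 64.2°C.
Reverse: G+C = 16, N = 22 → Tm = 64.9 + 41·(16 − 16.4)/22 = 64.2°C.
|ΔTm| = |64.2 − 64.2| = 0.0°C, ≤ 5.7°C.

|ΔTm| = 0.0°C; the pair is acceptable.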